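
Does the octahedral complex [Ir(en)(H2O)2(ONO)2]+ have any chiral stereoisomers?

Each en is bidentate and must span two cis positions.
The distinct arrangements are (3 in all): H2O trans, ONO cis; H2O cis, ONO cis (chiral); H2O cis, ONO trans.
One of these lacks any improper symmetry element and so occurs as an enantiomeric pair, giving 3 + 1 = 4 stereoisomers in total.

yes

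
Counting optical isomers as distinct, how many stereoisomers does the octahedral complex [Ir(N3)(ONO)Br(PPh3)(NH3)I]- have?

The six octahedral sites form three mutually perpendicular trans pairs.
Systematic enumeration (placing each ligand type in turn and discarding arrangements equivalent by rotation or reflection) gives 15 geometric isomers.
Of these, 15 lack any improper symmetry element and so occur as enantiomeric pairs, giving 15 + 15 = 30 stereoisomers in total.

30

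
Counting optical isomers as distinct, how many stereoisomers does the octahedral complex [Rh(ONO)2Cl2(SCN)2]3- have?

6

An octahedron has six vertices in three trans pairs; every non-trans pair is cis.
Working through the distinct placements yields 5 geometric isomers: ONO trans, Cl trans, SCN trans; ONO cis, Cl trans, SCN cis; ONO cis, Cl cis, SCN trans; ONO cis, Cl cis, SCN cis (chiral); ONO trans, Cl cis, SCN cis.
One of these lacks any improper symmetry element and so occurs as an enantiomeric pair, giving 5 + 1 = 6 stereoisomers in total.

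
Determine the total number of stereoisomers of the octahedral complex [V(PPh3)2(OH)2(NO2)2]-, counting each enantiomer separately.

The six octahedral sites form three mutually perpendicular trans pairs.
Working through the distinct placements yields 5 geometric isomers: PPh3 trans, OH trans, NO2 trans; PPh3 cis, OH cis, NO2 trans; PPh3 trans, OH cis, NO2 cis; PPh3 cis, OH cis, NO2 cis (chiral); PPh3 cis, OH trans, NO2 cis.
One of these lacks any improper symmetry element and so occurs as an enantiomeric pair, giving 5 + 1 = 6 stereoisomers in total.

6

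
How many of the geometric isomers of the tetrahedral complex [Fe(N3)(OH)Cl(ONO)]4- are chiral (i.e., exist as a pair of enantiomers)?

1

In a tetrahedral complex all four positions are equivalent and every pair of ligands is adjacent — there is no cis/trans distinction.
Only one geometric arrangement is possible; it has no improper symmetry element, so it exists as a pair of enantiomers (2 stereoisomers).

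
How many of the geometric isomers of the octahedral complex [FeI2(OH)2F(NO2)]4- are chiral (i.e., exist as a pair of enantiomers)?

Systematic placement gives 6 geometric isomers: I cis, OH trans; I cis, OH cis (3 arrangements, 2 chiral); I trans, OH trans; I trans, OH cis.
Of these, 2 lack any improper symmetry element and so occur as enantiomeric pairs, giving 6 + 2 = 8 stereoisomers in total.

2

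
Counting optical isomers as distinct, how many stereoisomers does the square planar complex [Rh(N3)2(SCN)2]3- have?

2

There are 2 geometric isomers: N3 cis; N3 trans.
Each arrangement has an internal mirror plane or centre of symmetry, so none is chiral.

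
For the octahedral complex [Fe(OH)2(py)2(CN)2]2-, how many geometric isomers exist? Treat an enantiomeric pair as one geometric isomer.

In an octahedral complex each vertex has one trans partner and four cis neighbours.
Working through the distinct placements yields 5 geometric isomers: OH trans, py trans, CN trans; OH cis, py cis, CN trans; OH cis, py trans, CN cis; OH cis, py cis, CN cis (chiral); OH trans, py cis, CN cis.

5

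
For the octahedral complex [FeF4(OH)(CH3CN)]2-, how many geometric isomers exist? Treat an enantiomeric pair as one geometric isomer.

In an octahedral complex each vertex has one trans partner and four cis neighbours.
The distinct arrangements are (2 in all): OH and CH3CN mutually cis; OH and CH3CN mutually trans.

2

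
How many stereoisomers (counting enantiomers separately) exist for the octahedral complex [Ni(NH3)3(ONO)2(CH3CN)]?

The six octahedral sites form three mutually perpendicular trans pairs.
Working through the distinct placements yields 3 geometric isomers: NH3 mer, ONO trans; NH3 fac, ONO cis; NH3 mer, ONO cis.
Each arrangement has an internal mirror plane or centre of symmetry, so none is chiral.

3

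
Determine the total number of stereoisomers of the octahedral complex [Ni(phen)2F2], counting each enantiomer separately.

The six octahedral sites form three mutually perpendicular trans pairs.
Each phen is bidentate and must span two cis positions.
The distinct arrangements are (2 in all): F trans; F cis (chiral).
One of these lacks any improper symmetry element and so occurs as an enantiomeric pair, giving 2 + 1 = 3 stereoisomers in total.

3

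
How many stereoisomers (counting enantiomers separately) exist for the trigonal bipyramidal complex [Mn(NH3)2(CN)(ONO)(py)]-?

A trigonal bipyramid has two axial and three equatorial sites, which are chemically inequivalent.
Systematic enumeration (placing each ligand type in turn and discarding arrangements equivalent by rotation or reflection) gives 7 geometric isomers.
Of these, 3 lack any improper symmetry element and so occur as enantiomeric pairs, giving 7 + 3 = 10 stereoisomers in total.

10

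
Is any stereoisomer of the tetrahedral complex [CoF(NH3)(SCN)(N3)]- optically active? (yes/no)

Only one geometric arrangement is possible; it has no improper symmetry element, so it exists as a pair of enantiomers (2 stereoisomers).

yes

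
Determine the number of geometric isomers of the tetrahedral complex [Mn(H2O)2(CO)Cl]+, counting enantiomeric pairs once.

1

All four vertices of a tetrahedron are equivalent and mutually adjacent, so cis/trans isomerism cannot arise.
Only one geometric arrangement is possible.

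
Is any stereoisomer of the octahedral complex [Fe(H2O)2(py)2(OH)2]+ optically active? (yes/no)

yes

There are 5 geometric isomers: H2O trans, py trans, OH trans; H2O trans, py cis, OH cis; H2O cis, py trans, OH cis; H2O cis, py cis, OH cis (chiral); H2O cis, py cis, OH trans.
One of these lacks any improper symmetry element and so occurs as an enantiomeric pair, giving 5 + 1 = 6 stereoisomers in total.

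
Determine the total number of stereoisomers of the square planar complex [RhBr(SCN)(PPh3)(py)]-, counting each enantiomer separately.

In a square planar complex each vertex has one trans partner and two cis neighbours.
Systematic placement gives 3 geometric isomers: (Br/SCN trans, PPh3/py trans); (Br/py trans, PPh3/SCN trans); (Br/PPh3 trans, SCN/py trans).
Each arrangement has an internal mirror plane or centre of symmetry, so none is chiral.

3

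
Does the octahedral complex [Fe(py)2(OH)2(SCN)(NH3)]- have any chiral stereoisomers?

yes

The distinct arrangements are (6 in all): py trans, OH cis; py cis, OH cis (3 arrangements, 2 chiral); py trans, OH trans; py cis, OH trans.
Of these, 2 lack any improper symmetry element and so occur as enantiomeric pairs, giving 6 + 2 = 8 stereoisomers in total.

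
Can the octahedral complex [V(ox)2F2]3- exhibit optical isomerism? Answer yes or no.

The six octahedral sites form three mutually perpendicular trans pairs.
Each ox is bidentate and must span two cis positions.
There are 2 geometric isomers: F trans; F cis (chiral).
One of these lacks any improper symmetry element and so occurs as an enantiomeric pair, giving 2 + 1 = 3 stereoisomers in total.

yes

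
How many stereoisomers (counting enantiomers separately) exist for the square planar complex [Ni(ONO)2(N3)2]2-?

2

A square has two trans pairs of vertices; adjacent vertices are cis.
Working through the distinct placements yields 2 geometric isomers: ONO cis; ONO trans.
Each arrangement has an internal mirror plane or centre of symmetry, so none is chiral.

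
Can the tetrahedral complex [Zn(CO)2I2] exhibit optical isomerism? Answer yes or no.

Only one geometric arrangement is possible.

no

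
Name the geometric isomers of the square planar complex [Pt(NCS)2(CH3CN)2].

cis and trans

In a square planar complex each vertex has one trans partner and two cis neighbours.
The distinct arrangements are (2 in all): NCS cis; NCS trans.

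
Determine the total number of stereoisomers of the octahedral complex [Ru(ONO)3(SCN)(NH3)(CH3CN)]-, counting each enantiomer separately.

5

In an octahedral complex each vertex has one trans partner and four cis neighbours.
Systematic placement gives 4 geometric isomers: ONO mer (3 arrangements); ONO fac (chiral).
One of these lacks any improper symmetry element and so occurs as an enantiomeric pair, giving 4 + 1 = 5 stereoisomers in total.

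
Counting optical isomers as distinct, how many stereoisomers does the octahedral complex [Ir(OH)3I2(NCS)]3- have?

3

In an octahedral complex each vertex has one trans partner and four cis neighbours.
Systematic placement gives 3 geometric isomers: OH mer, I trans; OH mer, I cis; OH fac, I cis.
Each arrangement has an internal mirror plane or centre of symmetry, so none is chiral.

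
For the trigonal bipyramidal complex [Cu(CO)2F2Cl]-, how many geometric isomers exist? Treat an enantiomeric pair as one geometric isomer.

5

In a trigonal bipyramid the two axial positions differ from the three equatorial ones.
Placing the ligands in turn and identifying arrangements related by rotation or reflection leaves 5 distinct geometric isomers.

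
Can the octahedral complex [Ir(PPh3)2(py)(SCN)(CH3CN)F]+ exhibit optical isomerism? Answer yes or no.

yes

Systematic enumeration (placing each ligand type in turn and discarding arrangements equivalent by rotation or reflection) gives 9 geometric isomers.
Of these, 6 lack any improper symmetry element and so occur as enantiomeric pairs, giving 9 + 6 = 15 stereoisomers in total.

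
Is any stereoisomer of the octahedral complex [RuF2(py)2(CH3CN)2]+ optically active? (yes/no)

yes

Systematic placement gives 5 geometric isomers: F trans, py trans, CH3CN trans; F cis, py cis, CH3CN trans; F cis, py trans, CH3CN cis; F cis, py cis, CH3CN cis (chiral); F trans, py cis, CH3CN cis.
One of these lacks any improper symmetry element and so occurs as an enantiomeric pair, giving 5 + 1 = 6 stereoisomers in total.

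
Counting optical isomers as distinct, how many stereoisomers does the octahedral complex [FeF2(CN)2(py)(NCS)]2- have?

Working through the distinct placements yields 6 geometric isomers: F trans, CN trans; F cis, CN trans; F cis, CN cis (3 arrangements, 2 chiral); F trans, CN cis.
Of these, 2 lack any improper symmetry element and so occur as enantiomeric pairs, giving 6 + 2 = 8 stereoisomers in total.

8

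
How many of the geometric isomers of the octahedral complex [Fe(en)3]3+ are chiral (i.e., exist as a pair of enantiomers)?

1

In an octahedral complex each vertex has one trans partner and four cis neighbours.
Each en is bidentate and must span two cis positions.
Only one geometric arrangement is possible; it has no improper symmetry element, so it exists as a pair of enantiomers (2 stereoisomers).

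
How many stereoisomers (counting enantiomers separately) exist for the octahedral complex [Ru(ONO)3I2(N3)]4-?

The six octahedral sites form three mutually perpendicular trans pairs.
Working through the distinct placements yields 3 geometric isomers: ONO mer, I trans; ONO mer, I cis; ONO fac, I cis.
Each arrangement has an internal mirror plane or centre of symmetry, so none is chiral.

3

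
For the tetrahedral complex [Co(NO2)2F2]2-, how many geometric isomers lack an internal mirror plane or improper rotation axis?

All four vertices of a tetrahedron are equivalent and mutually adjacent, so cis/trans isomerism cannot arise.
Only one geometric arrangement is possible.

0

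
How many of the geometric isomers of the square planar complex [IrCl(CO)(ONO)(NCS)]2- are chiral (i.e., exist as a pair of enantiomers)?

A square has two trans pairs of vertices; adjacent vertices are cis.
The distinct arrangements are (3 in all): (CO/NCS trans, Cl/ONO trans); (CO/ONO trans, Cl/NCS trans); (CO/Cl trans, NCS/ONO trans).
Each arrangement has an internal mirror plane or centre of symmetry, so none is chiral.

0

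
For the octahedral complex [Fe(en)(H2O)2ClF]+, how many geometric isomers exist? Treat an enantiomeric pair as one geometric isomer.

4

An octahedron has six vertices in three trans pairs; every non-trans pair is cis.
Each en is bidentate and must span two cis positions.
Working through the distinct placements yields 4 geometric isomers: H2O cis (3 arrangements, 2 chiral); H2O trans.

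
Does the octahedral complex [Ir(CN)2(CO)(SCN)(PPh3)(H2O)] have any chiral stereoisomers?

An octahedron has six vertices in three trans pairs; every non-trans pair is cis.
Systematic enumeration (placing each ligand type in turn and discarding arrangements equivalent by rotation or reflection) gives 9 geometric isomers.
Of these, 6 lack any improper symmetry element and so occur as enantiomeric pairs, giving 9 + 6 = 15 stereoisomers in total.

yes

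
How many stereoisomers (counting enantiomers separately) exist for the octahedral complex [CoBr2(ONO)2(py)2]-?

An octahedron has six vertices in three trans pairs; every non-trans pair is cis.
Working through the distinct placements yields 5 geometric isomers: Br trans, ONO trans, py trans; Br trans, ONO cis, py cis; Br cis, ONO cis, py trans; Br cis, ONO cis, py cis (chiral); Br cis, ONO trans, py cis.
One of these lacks any improper symmetry element and so occurs as an enantiomeric pair, giving 5 + 1 = 6 stereoisomers in total.

6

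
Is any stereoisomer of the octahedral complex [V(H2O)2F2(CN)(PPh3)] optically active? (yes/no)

yes

In an octahedral complex each vertex has one trans partner and four cis neighbours.
Systematic placement gives 6 geometric isomers: H2O cis, F cis (3 arrangements, 2 chiral); H2O trans, F cis; H2O cis, F trans; H2O trans, F trans.
Of these, 2 lack any improper symmetry element and so occur as enantiomeric pairs, giving 6 + 2 = 8 stereoisomers in total.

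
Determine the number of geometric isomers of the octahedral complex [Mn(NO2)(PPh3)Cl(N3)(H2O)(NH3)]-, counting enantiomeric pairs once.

An octahedron has six vertices in three trans pairs; every non-trans pair is cis.
Placing the ligands in turn and identifying arrangements related by rotation or reflection leaves 15 distinct geometric isomers.

15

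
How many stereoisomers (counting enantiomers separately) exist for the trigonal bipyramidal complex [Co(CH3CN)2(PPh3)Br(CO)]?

In a trigonal bipyramid the two axial positions differ from the three equatorial ones.
Placing the ligands in turn and identifying arrangements related by rotation or reflection leaves 7 distinct geometric isomers.
Of these, 3 lack any improper symmetry element and so occur as enantiomeric pairs, giving 7 + 3 = 10 stereoisomers in total.

10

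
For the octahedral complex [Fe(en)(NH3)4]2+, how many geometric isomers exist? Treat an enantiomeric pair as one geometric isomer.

1

The six octahedral sites form three mutually perpendicular trans pairs.
Each en is bidentate and must span two cis positions.
Only one geometric arrangement is possible.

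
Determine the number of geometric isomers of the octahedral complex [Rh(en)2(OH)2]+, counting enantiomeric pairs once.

The six octahedral sites form three mutually perpendicular trans pairs.
Each en is bidentate and must span two cis positions.
Systematic placement gives 2 geometric isomers: OH trans; OH cis (chiral).

2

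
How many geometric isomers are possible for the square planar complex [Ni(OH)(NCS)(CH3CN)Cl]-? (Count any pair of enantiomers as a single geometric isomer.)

A square has two trans pairs of vertices; adjacent vertices are cis.
The distinct arrangements are (3 in all): (CH3CN/NCS trans, Cl/OH trans); (CH3CN/OH trans, Cl/NCS trans); (CH3CN/Cl trans, NCS/OH trans).

3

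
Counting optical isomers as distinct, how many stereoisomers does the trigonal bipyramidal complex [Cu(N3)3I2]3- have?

3

A trigonal bipyramid has two axial and three equatorial sites, which are chemically inequivalent.
Systematic placement gives 3 geometric isomers: I both axial; I one axial, one equatorial; I both equatorial.
Each arrangement has an internal mirror plane or centre of symmetry, so none is chiral.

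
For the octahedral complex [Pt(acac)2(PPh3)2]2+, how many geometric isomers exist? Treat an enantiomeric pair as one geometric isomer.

In an octahedral complex each vertex has one trans partner and four cis neighbours.
Each acac is bidentate and must span two cis positions.
There are 2 geometric isomers: PPh3 trans; PPh3 cis (chiral).

2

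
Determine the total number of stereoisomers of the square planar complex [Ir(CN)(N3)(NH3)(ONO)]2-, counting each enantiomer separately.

3

In a square planar complex each vertex has one trans partner and two cis neighbours.
Working through the distinct placements yields 3 geometric isomers: (CN/NH3 trans, N3/ONO trans); (CN/ONO trans, N3/NH3 trans); (CN/N3 trans, NH3/ONO trans).
Each arrangement has an internal mirror plane or centre of symmetry, so none is chiral.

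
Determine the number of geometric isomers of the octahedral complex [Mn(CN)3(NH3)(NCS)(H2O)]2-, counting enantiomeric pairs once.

4

An octahedron has six vertices in three trans pairs; every non-trans pair is cis.
Systematic placement gives 4 geometric isomers: CN mer (3 arrangements); CN fac (chiral).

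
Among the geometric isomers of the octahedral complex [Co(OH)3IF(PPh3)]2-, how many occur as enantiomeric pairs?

1

The six octahedral sites form three mutually perpendicular trans pairs.
Systematic placement gives 4 geometric isomers: OH mer (3 arrangements); OH fac (chiral).
One of these lacks any improper symmetry element and so occurs as an enantiomeric pair, giving 4 + 1 = 5 stereoisomers in total.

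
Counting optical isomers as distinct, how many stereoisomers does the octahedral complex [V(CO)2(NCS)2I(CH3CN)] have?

8

The distinct arrangements are (6 in all): CO cis, NCS trans; CO cis, NCS cis (3 arrangements, 2 chiral); CO trans, NCS trans; CO trans, NCS cis.
Of these, 2 lack any improper symmetry element and so occur as enantiomeric pairs, giving 6 + 2 = 8 stereoisomers in total.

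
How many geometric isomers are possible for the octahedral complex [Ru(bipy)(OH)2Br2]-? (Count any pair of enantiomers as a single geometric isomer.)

An octahedron has six vertices in three trans pairs; every non-trans pair is cis.
Each bipy is bidentate and must span two cis positions.
Working through the distinct placements yields 3 geometric isomers: OH cis, Br trans; OH cis, Br cis (chiral); OH trans, Br cis.

3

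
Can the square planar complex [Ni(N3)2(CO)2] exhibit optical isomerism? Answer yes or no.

no

A square has two trans pairs of vertices; adjacent vertices are cis.
Working through the distinct placements yields 2 geometric isomers: N3 cis; N3 trans.
Each arrangement has an internal mirror plane or centre of symmetry, so none is chiral.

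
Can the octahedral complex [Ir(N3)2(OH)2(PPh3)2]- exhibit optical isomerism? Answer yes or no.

yes

An octahedron has six vertices in three trans pairs; every non-trans pair is cis.
There are 5 geometric isomers: N3 trans, OH trans, PPh3 trans; N3 trans, OH cis, PPh3 cis; N3 cis, OH cis, PPh3 trans; N3 cis, OH cis, PPh3 cis (chiral); N3 cis, OH trans, PPh3 cis.
One of these lacks any improper symmetry element and so occurs as an enantiomeric pair, giving 5 + 1 = 6 stereoisomers in total.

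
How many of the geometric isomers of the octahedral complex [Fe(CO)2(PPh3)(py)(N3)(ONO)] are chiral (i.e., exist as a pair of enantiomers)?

In an octahedral complex each vertex has one trans partner and four cis neighbours.
Systematic enumeration (placing each ligand type in turn and discarding arrangements equivalent by rotation or reflection) gives 9 geometric isomers.
Of these, 6 lack any improper symmetry element and so occur as enantiomeric pairs, giving 9 + 6 = 15 stereoisomers in total.

6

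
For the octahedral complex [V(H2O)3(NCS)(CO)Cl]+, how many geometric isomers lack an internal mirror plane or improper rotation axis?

1

Working through the distinct placements yields 4 geometric isomers: H2O mer (3 arrangements); H2O fac (chiral).
One of these lacks any improper symmetry element and so occurs as an enantiomeric pair, giving 4 + 1 = 5 stereoisomers in total.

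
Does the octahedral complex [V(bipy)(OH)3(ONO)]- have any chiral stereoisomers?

Each bipy is bidentate and must span two cis positions.
The distinct arrangements are (2 in all): OH mer; OH fac.
Each arrangement has an internal mirror plane or centre of symmetry, so none is chiral.

no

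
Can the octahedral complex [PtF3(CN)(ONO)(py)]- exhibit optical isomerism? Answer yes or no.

Systematic placement gives 4 geometric isomers: F mer (3 arrangements); F fac (chiral).
One of these lacks any improper symmetry element and so occurs as an enantiomeric pair, giving 4 + 1 = 5 stereoisomers in total.

yes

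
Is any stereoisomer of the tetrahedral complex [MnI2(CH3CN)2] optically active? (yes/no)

no

In a tetrahedral complex all four positions are equivalent and every pair of ligands is adjacent — there is no cis/trans distinction.
Only one geometric arrangement is possible.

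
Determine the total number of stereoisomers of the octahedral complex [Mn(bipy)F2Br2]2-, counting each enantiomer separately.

In an octahedral complex each vertex has one trans partner and four cis neighbours.
Each bipy is bidentate and must span two cis positions.
The distinct arrangements are (3 in all): F cis, Br trans; F cis, Br cis (chiral); F trans, Br cis.
One of these lacks any improper symmetry element and so occurs as an enantiomeric pair, giving 3 + 1 = 4 stereoisomers in total.

4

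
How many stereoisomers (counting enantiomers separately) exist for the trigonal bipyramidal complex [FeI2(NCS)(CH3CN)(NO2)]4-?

10

A trigonal bipyramid has two axial and three equatorial sites, which are chemically inequivalent.
Systematic enumeration (placing each ligand type in turn and discarding arrangements equivalent by rotation or reflection) gives 7 geometric isomers.
Of these, 3 lack any improper symmetry element and so occur as enantiomeric pairs, giving 7 + 3 = 10 stereoisomers in total.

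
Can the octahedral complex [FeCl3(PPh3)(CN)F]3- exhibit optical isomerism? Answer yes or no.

In an octahedral complex each vertex has one trans partner and four cis neighbours.
Systematic placement gives 4 geometric isomers: Cl mer (3 arrangements); Cl fac (chiral).
One of these lacks any improper symmetry element and so occurs as an enantiomeric pair, giving 4 + 1 = 5 stereoisomers in total.

yes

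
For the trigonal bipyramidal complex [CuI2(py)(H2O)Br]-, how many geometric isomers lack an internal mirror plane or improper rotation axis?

3

A trigonal bipyramid has two axial and three equatorial sites, which are chemically inequivalent.
Exhaustive case analysis gives 7 geometric isomers.
Of these, 3 lack any improper symmetry element and so occur as enantiomeric pairs, giving 7 + 3 = 10 stereoisomers in total.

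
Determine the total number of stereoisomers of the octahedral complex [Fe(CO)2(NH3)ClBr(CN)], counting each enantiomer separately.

15

Systematic enumeration (placing each ligand type in turn and discarding arrangements equivalent by rotation or reflection) gives 9 geometric isomers.
Of these, 6 lack any improper symmetry element and so occur as enantiomeric pairs, giving 9 + 6 = 15 stereoisomers in total.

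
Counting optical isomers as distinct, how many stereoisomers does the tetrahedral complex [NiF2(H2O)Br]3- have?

Only one geometric arrangement is possible.

1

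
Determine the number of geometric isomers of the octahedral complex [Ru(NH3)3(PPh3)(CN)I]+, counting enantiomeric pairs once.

The distinct arrangements are (4 in all): NH3 mer (3 arrangements); NH3 fac (chiral).

4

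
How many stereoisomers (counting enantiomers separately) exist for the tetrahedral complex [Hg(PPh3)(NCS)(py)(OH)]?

In a tetrahedral complex all four positions are equivalent and every pair of ligands is adjacent — there is no cis/trans distinction.
Only one geometric arrangement is possible; it has no improper symmetry element, so it exists as a pair of enantiomers (2 stereoisomers).

2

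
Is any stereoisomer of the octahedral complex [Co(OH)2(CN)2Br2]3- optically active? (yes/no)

The six octahedral sites form three mutually perpendicular trans pairs.
The distinct arrangements are (5 in all): OH trans, CN trans, Br trans; OH cis, CN cis, Br trans; OH trans, CN cis, Br cis; OH cis, CN cis, Br cis (chiral); OH cis, CN trans, Br cis.
One of these lacks any improper symmetry element and so occurs as an enantiomeric pair, giving 5 + 1 = 6 stereoisomers in total.

yes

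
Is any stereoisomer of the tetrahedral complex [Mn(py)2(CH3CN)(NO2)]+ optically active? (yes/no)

All four vertices of a tetrahedron are equivalent and mutually adjacent, so cis/trans isomerism cannot arise.
Only one geometric arrangement is possible.

no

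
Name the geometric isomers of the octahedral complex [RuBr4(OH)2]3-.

Working through the distinct placements yields 2 geometric isomers: OH trans; OH cis.

cis and trans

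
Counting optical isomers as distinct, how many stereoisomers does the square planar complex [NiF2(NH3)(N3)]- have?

2

In a square planar complex each vertex has one trans partner and two cis neighbours.
There are 2 geometric isomers: F cis; F trans.
Each arrangement has an internal mirror plane or centre of symmetry, so none is chiral.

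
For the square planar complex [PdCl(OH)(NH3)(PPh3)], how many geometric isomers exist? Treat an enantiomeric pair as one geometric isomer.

3

In a square planar complex each vertex has one trans partner and two cis neighbours.
Working through the distinct placements yields 3 geometric isomers: (Cl/OH trans, NH3/PPh3 trans); (Cl/PPh3 trans, NH3/OH trans); (Cl/NH3 trans, OH/PPh3 trans).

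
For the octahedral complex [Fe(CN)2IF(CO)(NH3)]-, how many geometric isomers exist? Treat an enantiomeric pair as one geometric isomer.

Placing the ligands in turn and identifying arrangements related by rotation or reflection leaves 9 distinct geometric isomers.

9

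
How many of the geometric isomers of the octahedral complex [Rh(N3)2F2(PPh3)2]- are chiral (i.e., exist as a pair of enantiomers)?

1

In an octahedral complex each vertex has one trans partner and four cis neighbours.
Systematic placement gives 5 geometric isomers: N3 trans, F trans, PPh3 trans; N3 cis, F trans, PPh3 cis; N3 cis, F cis, PPh3 trans; N3 cis, F cis, PPh3 cis (chiral); N3 trans, F cis, PPh3 cis.
One of these lacks any improper symmetry element and so occurs as an enantiomeric pair, giving 5 + 1 = 6 stereoisomers in total.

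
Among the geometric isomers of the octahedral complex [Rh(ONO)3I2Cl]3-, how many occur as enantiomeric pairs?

The six octahedral sites form three mutually perpendicular trans pairs.
Working through the distinct placements yields 3 geometric isomers: ONO mer, I cis; ONO mer, I trans; ONO fac, I cis.
Each arrangement has an internal mirror plane or centre of symmetry, so none is chiral.

0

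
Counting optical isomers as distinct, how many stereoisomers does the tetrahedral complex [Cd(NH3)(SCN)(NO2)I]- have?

2

In a tetrahedral complex all four positions are equivalent and every pair of ligands is adjacent — there is no cis/trans distinction.
Only one geometric arrangement is possible; it has no improper symmetry element, so it exists as a pair of enantiomers (2 stereoisomers).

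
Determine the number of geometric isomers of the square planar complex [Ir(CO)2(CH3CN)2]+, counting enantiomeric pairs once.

2

In a square planar complex each vertex has one trans partner and two cis neighbours.
Systematic placement gives 2 geometric isomers: CO cis; CO trans.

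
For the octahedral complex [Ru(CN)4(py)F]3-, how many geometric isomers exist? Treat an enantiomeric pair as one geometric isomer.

2

An octahedron has six vertices in three trans pairs; every non-trans pair is cis.
Systematic placement gives 2 geometric isomers: py and F mutually trans; py and F mutually cis.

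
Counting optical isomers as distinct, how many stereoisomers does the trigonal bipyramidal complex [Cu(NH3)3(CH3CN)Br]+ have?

Systematic placement gives 4 geometric isomers: CH3CN axial, Br axial; CH3CN equatorial, Br axial; CH3CN axial, Br equatorial; CH3CN equatorial, Br equatorial.
Each arrangement has an internal mirror plane or centre of symmetry, so none is chiral.

4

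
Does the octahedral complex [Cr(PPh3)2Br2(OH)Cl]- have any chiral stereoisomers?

yes

In an octahedral complex each vertex has one trans partner and four cis neighbours.
The distinct arrangements are (6 in all): PPh3 trans, Br trans; PPh3 cis, Br trans; PPh3 trans, Br cis; PPh3 cis, Br cis (3 arrangements, 2 chiral).
Of these, 2 lack any improper symmetry element and so occur as enantiomeric pairs, giving 6 + 2 = 8 stereoisomers in total.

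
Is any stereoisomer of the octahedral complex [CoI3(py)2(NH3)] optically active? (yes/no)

no

The six octahedral sites form three mutually perpendicular trans pairs.
The distinct arrangements are (3 in all): I mer, py trans; I mer, py cis; I fac, py cis.
Each arrangement has an internal mirror plane or centre of symmetry, so none is chiral.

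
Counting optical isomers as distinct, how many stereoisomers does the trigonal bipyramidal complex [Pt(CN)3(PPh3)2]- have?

3

A trigonal bipyramid has two axial and three equatorial sites, which are chemically inequivalent.
There are 3 geometric isomers: PPh3 both equatorial; PPh3 one axial, one equatorial; PPh3 both axial.
Each arrangement has an internal mirror plane or centre of symmetry, so none is chiral.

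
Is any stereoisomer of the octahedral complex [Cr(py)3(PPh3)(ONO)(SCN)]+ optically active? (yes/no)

yes

An octahedron has six vertices in three trans pairs; every non-trans pair is cis.
Working through the distinct placements yields 4 geometric isomers: py mer (3 arrangements); py fac (chiral).
One of these lacks any improper symmetry element and so occurs as an enantiomeric pair, giving 4 + 1 = 5 stereoisomers in total.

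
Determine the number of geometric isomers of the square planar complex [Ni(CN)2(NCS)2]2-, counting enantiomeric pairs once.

There are 2 geometric isomers: CN cis; CN trans.

2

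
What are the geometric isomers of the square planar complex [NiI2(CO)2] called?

cis and trans

The distinct arrangements are (2 in all): I cis; I trans.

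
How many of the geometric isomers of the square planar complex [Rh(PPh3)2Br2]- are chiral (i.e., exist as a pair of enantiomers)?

In a square planar complex each vertex has one trans partner and two cis neighbours.
Systematic placement gives 2 geometric isomers: PPh3 cis; PPh3 trans.
Each arrangement has an internal mirror plane or centre of symmetry, so none is chiral.

0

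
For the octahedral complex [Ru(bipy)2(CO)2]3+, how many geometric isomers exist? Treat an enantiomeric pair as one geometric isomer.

2

An octahedron has six vertices in three trans pairs; every non-trans pair is cis.
Each bipy is bidentate and must span two cis positions.
There are 2 geometric isomers: CO trans; CO cis (chiral).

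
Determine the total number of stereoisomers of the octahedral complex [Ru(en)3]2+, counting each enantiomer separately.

2

Each en is bidentate and must span two cis positions.
Only one geometric arrangement is possible; it has no improper symmetry element, so it exists as a pair of enantiomers (2 stereoisomers).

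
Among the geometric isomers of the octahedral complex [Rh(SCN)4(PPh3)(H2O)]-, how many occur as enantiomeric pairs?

Systematic placement gives 2 geometric isomers: PPh3 and H2O mutually trans; PPh3 and H2O mutually cis.
Each arrangement has an internal mirror plane or centre of symmetry, so none is chiral.

0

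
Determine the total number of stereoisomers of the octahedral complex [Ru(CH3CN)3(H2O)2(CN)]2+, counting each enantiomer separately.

3

The distinct arrangements are (3 in all): CH3CN mer, H2O trans; CH3CN mer, H2O cis; CH3CN fac, H2O cis.
Each arrangement has an internal mirror plane or centre of symmetry, so none is chiral.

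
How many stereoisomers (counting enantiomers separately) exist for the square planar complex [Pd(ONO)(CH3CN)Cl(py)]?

3

A square has two trans pairs of vertices; adjacent vertices are cis.
The distinct arrangements are (3 in all): (CH3CN/ONO trans, Cl/py trans); (CH3CN/py trans, Cl/ONO trans); (CH3CN/Cl trans, ONO/py trans).
Each arrangement has an internal mirror plane or centre of symmetry, so none is chiral.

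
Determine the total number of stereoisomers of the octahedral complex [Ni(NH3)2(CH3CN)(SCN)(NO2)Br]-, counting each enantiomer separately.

An octahedron has six vertices in three trans pairs; every non-trans pair is cis.
Placing the ligands in turn and identifying arrangements related by rotation or reflection leaves 9 distinct geometric isomers.
Of these, 6 lack any improper symmetry element and so occur as enantiomeric pairs, giving 9 + 6 = 15 stereoisomers in total.

15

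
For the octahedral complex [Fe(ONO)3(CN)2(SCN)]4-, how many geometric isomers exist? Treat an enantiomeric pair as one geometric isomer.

In an octahedral complex each vertex has one trans partner and four cis neighbours.
Systematic placement gives 3 geometric isomers: ONO mer, CN trans; ONO fac, CN cis; ONO mer, CN cis.

3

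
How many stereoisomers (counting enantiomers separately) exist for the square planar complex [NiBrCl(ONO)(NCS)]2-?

3

A square has two trans pairs of vertices; adjacent vertices are cis.
Working through the distinct placements yields 3 geometric isomers: (Br/NCS trans, Cl/ONO trans); (Br/ONO trans, Cl/NCS trans); (Br/Cl trans, NCS/ONO trans).
Each arrangement has an internal mirror plane or centre of symmetry, so none is chiral.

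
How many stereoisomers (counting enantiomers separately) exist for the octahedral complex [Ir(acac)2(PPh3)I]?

An octahedron has six vertices in three trans pairs; every non-trans pair is cis.
Each acac is bidentate and must span two cis positions.
The distinct arrangements are (2 in all): PPh3 and I mutually trans; PPh3 and I mutually cis (chiral).
One of these lacks any improper symmetry element and so occurs as an enantiomeric pair, giving 2 + 1 = 3 stereoisomers in total.

3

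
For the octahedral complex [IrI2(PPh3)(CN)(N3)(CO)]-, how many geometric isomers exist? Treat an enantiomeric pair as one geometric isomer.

Exhaustive case analysis gives 9 geometric isomers.

9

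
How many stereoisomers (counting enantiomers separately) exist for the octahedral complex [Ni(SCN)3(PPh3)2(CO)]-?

The six octahedral sites form three mutually perpendicular trans pairs.
Working through the distinct placements yields 3 geometric isomers: SCN mer, PPh3 cis; SCN mer, PPh3 trans; SCN fac, PPh3 cis.
Each arrangement has an internal mirror plane or centre of symmetry, so none is chiral.

3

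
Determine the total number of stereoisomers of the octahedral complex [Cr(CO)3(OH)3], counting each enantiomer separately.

2

In an octahedral complex each vertex has one trans partner and four cis neighbours.
There are 2 geometric isomers: CO mer; CO fac.
Each arrangement has an internal mirror plane or centre of symmetry, so none is chiral.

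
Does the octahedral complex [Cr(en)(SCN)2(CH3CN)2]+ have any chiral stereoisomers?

yes

In an octahedral complex each vertex has one trans partner and four cis neighbours.
Each en is bidentate and must span two cis positions.
There are 3 geometric isomers: SCN cis, CH3CN trans; SCN cis, CH3CN cis (chiral); SCN trans, CH3CN cis.
One of these lacks any improper symmetry element and so occurs as an enantiomeric pair, giving 3 + 1 = 4 stereoisomers in total.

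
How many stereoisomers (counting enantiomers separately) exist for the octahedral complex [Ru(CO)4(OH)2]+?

2

Working through the distinct placements yields 2 geometric isomers: OH trans; OH cis.
Each arrangement has an internal mirror plane or centre of symmetry, so none is chiral.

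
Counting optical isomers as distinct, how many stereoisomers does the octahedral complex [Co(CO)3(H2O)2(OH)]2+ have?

3

The distinct arrangements are (3 in all): CO mer, H2O cis; CO mer, H2O trans; CO fac, H2O cis.
Each arrangement has an internal mirror plane or centre of symmetry, so none is chiral.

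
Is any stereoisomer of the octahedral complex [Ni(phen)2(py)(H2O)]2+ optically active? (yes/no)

In an octahedral complex each vertex has one trans partner and four cis neighbours.
Each phen is bidentate and must span two cis positions.
Systematic placement gives 2 geometric isomers: py and H2O mutually cis (chiral); py and H2O mutually trans.
One of these lacks any improper symmetry element and so occurs as an enantiomeric pair, giving 2 + 1 = 3 stereoisomers in total.

yes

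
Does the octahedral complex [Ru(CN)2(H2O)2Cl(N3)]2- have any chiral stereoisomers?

yes

There are 6 geometric isomers: CN trans, H2O cis; CN trans, H2O trans; CN cis, H2O cis (3 arrangements, 2 chiral); CN cis, H2O trans.
Of these, 2 lack any improper symmetry element and so occur as enantiomeric pairs, giving 6 + 2 = 8 stereoisomers in total.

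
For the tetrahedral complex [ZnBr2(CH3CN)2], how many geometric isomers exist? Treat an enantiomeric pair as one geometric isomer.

1

Only one geometric arrangement is possible.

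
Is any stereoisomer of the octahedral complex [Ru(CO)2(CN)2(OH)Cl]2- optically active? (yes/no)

yes

The six octahedral sites form three mutually perpendicular trans pairs.
Working through the distinct placements yields 6 geometric isomers: CO trans, CN trans; CO cis, CN trans; CO cis, CN cis (3 arrangements, 2 chiral); CO trans, CN cis.
Of these, 2 lack any improper symmetry element and so occur as enantiomeric pairs, giving 6 + 2 = 8 stereoisomers in total.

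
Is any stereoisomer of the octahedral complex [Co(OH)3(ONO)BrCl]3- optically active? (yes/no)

yes

The six octahedral sites form three mutually perpendicular trans pairs.
Systematic placement gives 4 geometric isomers: OH mer (3 arrangements); OH fac (chiral).
One of these lacks any improper symmetry element and so occurs as an enantiomeric pair, giving 4 + 1 = 5 stereoisomers in total.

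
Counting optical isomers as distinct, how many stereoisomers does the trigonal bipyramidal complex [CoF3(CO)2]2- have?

In a trigonal bipyramid the two axial positions differ from the three equatorial ones.
There are 3 geometric isomers: CO both axial; CO one axial, one equatorial; CO both equatorial.
Each arrangement has an internal mirror plane or centre of symmetry, so none is chiral.

3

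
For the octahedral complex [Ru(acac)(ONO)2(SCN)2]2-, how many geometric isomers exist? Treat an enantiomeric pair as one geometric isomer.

3

Each acac is bidentate and must span two cis positions.
Working through the distinct placements yields 3 geometric isomers: ONO trans, SCN cis; ONO cis, SCN cis (chiral); ONO cis, SCN trans.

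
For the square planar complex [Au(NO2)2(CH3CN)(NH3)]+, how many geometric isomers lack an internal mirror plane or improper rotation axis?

0

Systematic placement gives 2 geometric isomers: NO2 cis; NO2 trans.
Each arrangement has an internal mirror plane or centre of symmetry, so none is chiral.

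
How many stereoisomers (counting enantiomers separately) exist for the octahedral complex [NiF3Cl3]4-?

2

In an octahedral complex each vertex has one trans partner and four cis neighbours.
There are 2 geometric isomers: F mer; F fac.
Each arrangement has an internal mirror plane or centre of symmetry, so none is chiral.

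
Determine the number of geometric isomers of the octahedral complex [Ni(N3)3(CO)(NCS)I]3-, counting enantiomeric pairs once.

4

The six octahedral sites form three mutually perpendicular trans pairs.
There are 4 geometric isomers: N3 mer (3 arrangements); N3 fac (chiral).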